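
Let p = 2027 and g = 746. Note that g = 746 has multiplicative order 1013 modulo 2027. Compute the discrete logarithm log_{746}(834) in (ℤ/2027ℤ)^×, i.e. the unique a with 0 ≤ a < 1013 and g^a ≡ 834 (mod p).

260

Baby-step giant-step with m = ceil(sqrt(1013)) = 32.
Baby table (746^j mod 2027 for j=0..31):
  0:1  1:746  2:1118  3:931  4:1292  5:1007  6:1232  7:841
  8:1043  9:1737  10:549  11:100  12:1628  13:315  14:1885  15:1499
  16:1377  17:1580  18:993  19:923  20:1405  21:171  22:1892  23:640
  24:1095  25:2016  26:1929  27:1891  28:1921  29:2004  30:1085  31:637
Giant step factor: 746^(-32) ≡ 360 (mod 2027).
Scan 834·360^i mod 2027 for i = 0, 1, …:
  i=0: 834   i=1: 244   i=2: 679   i=3: 1200
  i=4: 249   i=5: 452   i=6: 560   i=7: 927
  i=8: 1292
Match at i=8, j=4: a = 8·32 + 4 = 260.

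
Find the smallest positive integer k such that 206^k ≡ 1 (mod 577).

192

The order of 206 must divide p − 1 = 576 = 2^6 · 3^2.
Divisors: 1, 2, 3, 4, 6, 8, 9, 12, 16, 18, 24, 32, 36, 48, 64, 72, 96, 144, 192, 288, 576.
Check each in increasing order: 206^1 ≡ 206;  206^2 ≡ 315;  206^3 ≡ 266;  206^4 ≡ 558;  206^6 ≡ 362;  206^8 ≡ 361;  206^9 ≡ 510;  206^12 ≡ 65;  206^16 ≡ 496;  206^18 ≡ 450;  206^24 ≡ 186;  206^32 ≡ 214;  206^36 ≡ 550;  206^48 ≡ 553;  206^64 ≡ 213;  206^72 ≡ 152;  206^96 ≡ 576;  206^144 ≡ 24;  206^192 ≡ 1.
Smallest exponent giving 1 is 192.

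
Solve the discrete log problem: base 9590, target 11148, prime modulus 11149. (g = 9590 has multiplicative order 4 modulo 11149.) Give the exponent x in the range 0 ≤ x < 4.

Successive powers of 9590 modulo 11149:
  9590^0=1  9590^1=9590  9590^2=11148
So 9590^2 ≡ 11148 (mod 11149), giving x = 2.

2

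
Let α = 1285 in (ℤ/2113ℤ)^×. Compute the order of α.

The order of 1285 must divide p − 1 = 2112 = 2^6 · 3 · 11.
Divisors: 1, 2, 3, 4, 6, 8, 11, 12, 16, 22, 24, 32, 33, 44, 48, 64, 66, 88, 96, 132, 176, 192, 264, 352, 528, 704, 1056, 2112.
Check each in increasing order: 1285^1 ≡ 1285;  1285^2 ≡ 972;  1285^3 ≡ 237;  1285^4 ≡ 273;  1285^6 ≡ 1231;  1285^8 ≡ 574;  1285^11 ≡ 806;  1285^12 ≡ 340;  1285^16 ≡ 1961;  1285^22 ≡ 945;  1285^24 ≡ 1498;  1285^32 ≡ 1974;  1285^33 ≡ 990;  1285^44 ≡ 1339;  1285^48 ≡ 2111;  1285^64 ≡ 304;  1285^66 ≡ 1781;  1285^88 ≡ 1097;  1285^96 ≡ 4;  1285^132 ≡ 348;  1285^176 ≡ 1112;  1285^192 ≡ 16;  1285^264 ≡ 663;  1285^352 ≡ 439;  1285^528 ≡ 65;  1285^704 ≡ 438;  1285^1056 ≡ 2112;  1285^2112 ≡ 1.
Smallest exponent giving 1 is 2112.

2112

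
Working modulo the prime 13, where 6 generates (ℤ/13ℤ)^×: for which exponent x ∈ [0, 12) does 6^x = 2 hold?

5

Successive powers of 6 modulo 13:
  6^0=1  6^1=6  6^2=10  6^3=8  6^4=9  6^5=2
So 6^5 ≡ 2 (mod 13), giving x = 5.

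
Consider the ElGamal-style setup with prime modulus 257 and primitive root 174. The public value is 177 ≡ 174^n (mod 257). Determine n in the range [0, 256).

Baby-step giant-step with m = ceil(sqrt(256)) = 16.
Baby table (174^j mod 257 for j=0..15):
  0:1  1:174  2:207  3:38  4:187  5:156  6:159  7:167
  8:17  9:131  10:178  11:132  12:95  13:82  14:133  15:12
Giant step factor: 174^(-16) ≡ 249 (mod 257).
Scan 177·249^i mod 257 for i = 0, 1, …:
  i=0: 177   i=1: 126   i=2: 20   i=3: 97
  i=4: 252   i=5: 40   i=6: 194   i=7: 247
  i=8: 80   i=9: 131
Match at i=9, j=9: n = 9·16 + 9 = 153.

153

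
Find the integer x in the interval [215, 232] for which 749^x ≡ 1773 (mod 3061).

Compute 749^215 mod 3061 = 1042, then multiply by 749 repeatedly:
  749^215=1042  749^216=2964  749^217=811  749^218=1361  749^219=76
  749^220=1826  749^221=2468  749^222=2749  749^223=2009  749^224=1790
  749^225=3053  749^226=130  749^227=2479  749^228=1805  749^229=2044
  749^230=456  749^231=1773
Found 1773 at exponent 231.

231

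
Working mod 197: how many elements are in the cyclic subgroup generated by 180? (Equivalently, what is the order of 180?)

The order of 180 must divide p − 1 = 196 = 2^2 · 7^2.
Divisors: 1, 2, 4, 7, 14, 28, 49, 98, 196.
Check each in increasing order: 180^1 ≡ 180;  180^2 ≡ 92;  180^4 ≡ 190;  180^7 ≡ 113;  180^14 ≡ 161;  180^28 ≡ 114;  180^49 ≡ 183;  180^98 ≡ 196;  180^196 ≡ 1.
Smallest exponent giving 1 is 196.

196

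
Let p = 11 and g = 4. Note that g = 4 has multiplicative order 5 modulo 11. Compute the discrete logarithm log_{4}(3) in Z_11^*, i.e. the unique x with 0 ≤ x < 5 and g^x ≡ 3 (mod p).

4

Successive powers of 4 modulo 11:
  4^0=1  4^1=4  4^2=5  4^3=9  4^4=3
So 4^4 ≡ 3 (mod 11), giving x = 4.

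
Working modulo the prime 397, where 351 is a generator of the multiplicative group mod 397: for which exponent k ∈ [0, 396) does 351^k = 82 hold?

Baby-step giant-step with m = ceil(sqrt(396)) = 20.
Baby table (351^j mod 397 for j=0..19):
  0:1  1:351  2:131  3:326  4:90  5:227  6:277  7:359
  8:160  9:183  10:316  11:153  12:108  13:193  14:253  15:272
  16:192  17:299  18:141  19:263
Giant step factor: 351^(-20) ≡ 19 (mod 397).
Scan 82·19^i mod 397 for i = 0, 1, …:
  i=0: 82   i=1: 367   i=2: 224   i=3: 286
  i=4: 273   i=5: 26   i=6: 97   i=7: 255
  i=8: 81   i=9: 348     …   i=17: 92
  i=18: 160
Match at i=18, j=8: k = 18·20 + 8 = 368.

368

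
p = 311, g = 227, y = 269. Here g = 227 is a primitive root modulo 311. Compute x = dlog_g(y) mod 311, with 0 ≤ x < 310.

237

Baby-step giant-step with m = ceil(sqrt(310)) = 18.
Baby table (227^j mod 311 for j=0..17):
  0:1  1:227  2:214  3:62  4:79  5:206  6:112  7:233
  8:21  9:102  10:140  11:58  12:104  13:283  14:175  15:228
  16:130  17:276
Giant step factor: 227^(-18) ≡ 75 (mod 311).
Scan 269·75^i mod 311 for i = 0, 1, …:
  i=0: 269   i=1: 271   i=2: 110   i=3: 164
  i=4: 171   i=5: 74   i=6: 263   i=7: 132
  i=8: 259   i=9: 143   i=10: 151   i=11: 129
  i=12: 34   i=13: 62
Match at i=13, j=3: x = 13·18 + 3 = 237.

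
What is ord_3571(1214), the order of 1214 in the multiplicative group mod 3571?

3570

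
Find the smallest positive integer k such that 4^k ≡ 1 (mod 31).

The order of 4 must divide p − 1 = 30 = 2 · 3 · 5.
Divisors: 1, 2, 3, 5, 6, 10, 15, 30.
Check each in increasing order: 4^1 ≡ 4;  4^2 ≡ 16;  4^3 ≡ 2;  4^5 ≡ 1.
Smallest exponent giving 1 is 5.

5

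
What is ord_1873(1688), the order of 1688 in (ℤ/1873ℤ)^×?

117

The order of 1688 must divide p − 1 = 1872 = 2^4 · 3^2 · 13.
Divisors: 1, 2, 3, 4, 6, 8, 9, 12, 13, 16, 18, 24, 26, 36, 39, 48, 52, 72, 78, 104, 117, 144, 156, 208, 234, 312, 468, 624, 936, 1872.
Check each in increasing order: 1688^1 ≡ 1688;  1688^2 ≡ 511;  1688^3 ≡ 988;  1688^4 ≡ 774;  1688^6 ≡ 311;  1688^8 ≡ 1589;  1688^9 ≡ 96;  1688^12 ≡ 1198;  1688^13 ≡ 1257;  1688^16 ≡ 117;  1688^18 ≡ 1724;  1688^24 ≡ 486;  1688^26 ≡ 1110;  1688^36 ≡ 1598;  1688^39 ≡ 1758;  1688^48 ≡ 198;  1688^52 ≡ 1539;  1688^72 ≡ 705;  1688^78 ≡ 114;  1688^104 ≡ 1049;  1688^117 ≡ 1.
Smallest exponent giving 1 is 117.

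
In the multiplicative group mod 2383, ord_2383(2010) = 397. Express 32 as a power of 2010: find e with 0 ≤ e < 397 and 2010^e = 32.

Baby-step giant-step with m = ceil(sqrt(397)) = 20.
Baby table (2010^j mod 2383 for j=0..19):
  0:1  1:2010  2:915  3:1857  4:792  5:76  6:248  7:433
  8:535  9:617  10:1010  11:2167  12:1929  13:149  14:1615  15:504
  16:265  17:1241  18:1792  19:1207
Giant step factor: 2010^(-20) ≡ 1530 (mod 2383).
Scan 32·1530^i mod 2383 for i = 0, 1, …:
  i=0: 32   i=1: 1300   i=2: 1578   i=3: 361
  i=4: 1857
Match at i=4, j=3: e = 4·20 + 3 = 83.

83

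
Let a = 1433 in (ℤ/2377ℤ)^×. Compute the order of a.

The order of 1433 must divide p − 1 = 2376 = 2^3 · 3^3 · 11.
Divisors: 1, 2, 3, 4, 6, 8, 9, 11, 12, 18, 22, 24, 27, 33, 36, 44, 54, 66, 72, 88, 99, 108, 132, 198, 216, 264, 297, 396, 594, 792, 1188, 2376.
Check each in increasing order: 1433^1 ≡ 1433;  1433^2 ≡ 2138;  1433^3 ≡ 2178;  1433^4 ≡ 73;  1433^6 ≡ 1569;  1433^8 ≡ 575;  1433^9 ≡ 1533;  1433^11 ≡ 2048;  1433^12 ≡ 1566;  1433^18 ≡ 1613;  1433^22 ≡ 1276;  1433^24 ≡ 1669;  1433^27 ≡ 649;  1433^33 ≡ 925;  1433^36 ≡ 1331;  1433^44 ≡ 2308;  1433^54 ≡ 472;  1433^66 ≡ 2282;  1433^72 ≡ 696;  1433^88 ≡ 7;  1433^99 ≡ 74;  1433^108 ≡ 1723;  1433^132 ≡ 1894;  1433^198 ≡ 722;  1433^216 ≡ 2233;  1433^264 ≡ 343;  1433^297 ≡ 1134;  1433^396 ≡ 721;  1433^594 ≡ 2376;  1433^792 ≡ 1655;  1433^1188 ≡ 1.
Smallest exponent giving 1 is 1188.

1188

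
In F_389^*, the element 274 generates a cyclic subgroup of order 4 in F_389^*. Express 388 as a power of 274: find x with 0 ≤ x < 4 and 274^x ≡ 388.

Successive powers of 274 modulo 389:
  274^0=1  274^1=274  274^2=388
So 274^2 ≡ 388 (mod 389), giving x = 2.

2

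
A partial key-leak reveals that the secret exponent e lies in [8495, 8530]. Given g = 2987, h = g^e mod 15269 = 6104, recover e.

8499

Compute 2987^8495 mod 15269 = 364, then multiply by 2987 repeatedly:
  2987^8495=364  2987^8496=3169  2987^8497=14292  2987^8498=13349  2987^8499=6104
Found 6104 at exponent 8499.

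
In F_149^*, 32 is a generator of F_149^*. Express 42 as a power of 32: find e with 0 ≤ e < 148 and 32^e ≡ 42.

46

Baby-step giant-step with m = ceil(sqrt(148)) = 13.
Baby table (32^j mod 149 for j=0..12):
  0:1  1:32  2:130  3:137  4:63  5:79  6:144  7:138
  8:95  9:60  10:132  11:52  12:25
Giant step factor: 32^(-13) ≡ 84 (mod 149).
Scan 42·84^i mod 149 for i = 0, 1, …:
  i=0: 42   i=1: 101   i=2: 140   i=3: 138
Match at i=3, j=7: e = 3·13 + 7 = 46.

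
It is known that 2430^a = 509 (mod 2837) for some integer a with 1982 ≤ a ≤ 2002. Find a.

Compute 2430^1982 mod 2837 = 509, then multiply by 2430 repeatedly:
  2430^1982=509
Found 509 at exponent 1982.

1982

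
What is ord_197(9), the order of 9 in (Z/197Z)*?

The order of 9 must divide p − 1 = 196 = 2^2 · 7^2.
Divisors: 1, 2, 4, 7, 14, 28, 49, 98, 196.
Check each in increasing order: 9^1 ≡ 9;  9^2 ≡ 81;  9^4 ≡ 60;  9^7 ≡ 6;  9^14 ≡ 36;  9^28 ≡ 114;  9^49 ≡ 196;  9^98 ≡ 1.
Smallest exponent giving 1 is 98.

98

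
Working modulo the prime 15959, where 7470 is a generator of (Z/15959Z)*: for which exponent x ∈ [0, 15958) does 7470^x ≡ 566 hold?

4891

Baby-step giant-step with m = ceil(sqrt(15958)) = 127.
Baby table (7470^j mod 15959 for j=0..126):
  0:1  1:7470  2:8236  3:975  4:5946  5:2723  6:9044  7:4233
  8:5731  9:8532  10:9753  11:2075  12:4061  13:13570  14:12291  15:1643
  16:739  17:14475  18:6025  19:2370  20:5369  21:1463  22:12654  23:223
  24:6074  25:1343  26:9958  27:1361  28:787  29:5978  30:2378  31:1293
  32:3515  33:4495  34:15873  35:11899  36:9859  37:11904  38:15291  39:5207
  40:4207  41:3019  42:1863  43:362  44:7069  45:13058  46:1852  47:13946
  48:12227  49:2333  50:282  51:15911  52:8497  53:3647  54:1077  55:1854
  56:12927  57:12740  58:4283  59:12174  60:5398  61:10626  62:12113  63:12539
  64:2959  65:515  66:931  67:12405  68:7396  69:14021  70:13912  71:13591
  72:9571  73:15009  74:5255  75:11669  76:15331  77:786  78:14467  79:10101
  80:318  81:13528  82:1772  83:6829  84:7666  85:4128  86:3372  87:5538
  88:3132  89:146  90:5408  91:5531  92:14678  93:6330  94:14542  95:11786
  96:11576  97:6858  98:870  99:3587  100:15688  101:2423  102:2304  103:7078
  104:493  105:12140  106:6762  107:1905  108:10881  109:1883  110:6131  111:12199
  112:640  113:9059  114:4570  115:1599  116:7198  117:3189  118:11002  119:12049
  120:13229  121:2502  122:1951  123:3403  124:13682  125:3104  126:14412
Giant step factor: 7470^(-127) ≡ 11398 (mod 15959).
Scan 566·11398^i mod 15959 for i = 0, 1, …:
  i=0: 566   i=1: 3832   i=2: 13312   i=3: 7963
  i=4: 3441   i=5: 9255   i=6: 15459   i=7: 14322
  i=8: 13504   i=9: 9996     …   i=37: 12012
  i=38: 515
Match at i=38, j=65: x = 38·127 + 65 = 4891.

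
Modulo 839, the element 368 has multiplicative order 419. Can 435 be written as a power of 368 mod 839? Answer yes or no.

435 ∈ ⟨368⟩ iff 435^419 ≡ 1 (mod 839), since |⟨368⟩| = 419.
435^419 mod 839 = 838.
Since 838 ≠ 1, 435 does not lie in the subgroup.

no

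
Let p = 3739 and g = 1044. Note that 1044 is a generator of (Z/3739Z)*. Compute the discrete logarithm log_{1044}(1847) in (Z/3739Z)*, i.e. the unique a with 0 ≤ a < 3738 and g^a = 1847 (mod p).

Baby-step giant-step with m = ceil(sqrt(3738)) = 62.
Baby table (1044^j mod 3739 for j=0..61):
  0:1  1:1044  2:1887  3:3314  4:1241  5:1910  6:1153  7:3513
  8:3352  9:3523  10:2575  11:3698  12:2064  13:1152  14:2469  15:1465
  16:209  17:1334  18:1788  19:911  20:1378  21:2856  22:1681  23:1373
  24:1375  25:3463  26:3498  27:2648  28:1391  29:1472  30:39  31:3326
  32:2552  33:2120  34:3531  35:3449  36:99  37:2403  38:3602  39:2793
  40:3211  41:2140  42:1977  43:60  44:2816  45:1050  46:673  47:3419
  48:2430  49:1878  50:1396  51:2953  52:1996  53:1201  54:1279  55:453
  56:1818  57:2319  58:1903  59:1323  60:1521  61:2588
Giant step factor: 1044^(-62) ≡ 286 (mod 3739).
Scan 1847·286^i mod 3739 for i = 0, 1, …:
  i=0: 1847   i=1: 1043   i=2: 2917   i=3: 465
  i=4: 2125   i=5: 2032   i=6: 1607   i=7: 3444
  i=8: 1627   i=9: 1686     …   i=51: 477
  i=52: 1818
Match at i=52, j=56: a = 52·62 + 56 = 3280.

3280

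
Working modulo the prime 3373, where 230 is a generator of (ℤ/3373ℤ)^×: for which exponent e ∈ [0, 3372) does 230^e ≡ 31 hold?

Baby-step giant-step with m = ceil(sqrt(3372)) = 59.
Baby table (230^j mod 3373 for j=0..58):
  0:1  1:230  2:2305  3:589  4:550  5:1699  6:2875  7:142
  8:2303  9:129  10:2686  11:521  12:1775  13:117  14:3299  15:3218
  16:1453  17:263  18:3149  19:2448  20:3122  21:2984  22:1601  23:573
  24:243  25:1922  26:197  27:1461  28:2103  29:1351  30:414  31:776
  32:3084  33:990  34:1709  35:1802  36:2954  37:1447  38:2256  39:2811
  40:2287  41:3195  42:2909  43:1216  44:3094  45:3290  46:1148  47:946
  48:1708  49:1572  50:649  51:858  52:1706  53:1112  54:2785  55:3053
  56:606  57:1087  58:408
Giant step factor: 230^(-59) ≡ 430 (mod 3373).
Scan 31·430^i mod 3373 for i = 0, 1, …:
  i=0: 31   i=1: 3211   i=2: 1173   i=3: 1813
  i=4: 427   i=5: 1468   i=6: 489   i=7: 1144
  i=8: 2835   i=9: 1397     …   i=16: 850
  i=17: 1216
Match at i=17, j=43: e = 17·59 + 43 = 1046.

1046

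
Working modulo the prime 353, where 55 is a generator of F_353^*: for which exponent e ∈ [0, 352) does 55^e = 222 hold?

16

Successive powers of 55 modulo 353:
  55^0=1  55^1=55  55^2=201  55^3=112  55^4=159  55^5=273
  55^6=189  55^7=158  55^8=218  55^9=341  55^10=46  55^11=59
  55^12=68  55^13=210  55^14=254  55^15=203  55^16=222
So 55^16 ≡ 222 (mod 353), giving e = 16.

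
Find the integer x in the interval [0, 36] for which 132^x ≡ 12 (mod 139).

5

Compute 132^0 mod 139 = 1, then multiply by 132 repeatedly:
  132^0=1  132^1=132  132^2=49  132^3=74  132^4=38
  132^5=12
Found 12 at exponent 5.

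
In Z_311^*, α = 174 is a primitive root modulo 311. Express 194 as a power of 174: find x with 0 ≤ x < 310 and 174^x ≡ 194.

Baby-step giant-step with m = ceil(sqrt(310)) = 18.
Baby table (174^j mod 311 for j=0..17):
  0:1  1:174  2:109  3:306  4:63  5:77  6:25  7:307
  8:237  9:186  10:20  11:59  12:3  13:211  14:16  15:296
  16:189  17:231
Giant step factor: 174^(-18) ≡ 141 (mod 311).
Scan 194·141^i mod 311 for i = 0, 1, …:
  i=0: 194   i=1: 297   i=2: 203   i=3: 11
  i=4: 307
Match at i=4, j=7: x = 4·18 + 7 = 79.

79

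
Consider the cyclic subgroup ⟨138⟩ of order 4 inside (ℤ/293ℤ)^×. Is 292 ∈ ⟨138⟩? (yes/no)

yes

⟨138⟩ has order 4; its elements mod 293 are {1, 138, 155, 292}.
292 is in this set.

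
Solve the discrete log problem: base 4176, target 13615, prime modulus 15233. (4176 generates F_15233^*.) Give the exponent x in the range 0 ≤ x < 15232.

15063

Baby-step giant-step with m = ceil(sqrt(15232)) = 124.
Baby table (4176^j mod 15233 for j=0..123):
  0:1  1:4176  2:12424  3:14259  4:15020  5:9259  6:4230  7:9433
  8:14903  9:8123  10:12990  11:1527  12:9358  13:6363  14:5536  15:9875
  16:2269  17:418  18:9006  19:14012  20:4159  21:2364  22:1080  23:1112
  24:12880  25:14390  26:13688  27:6872  28:13733  29:11996  30:9192  31:13865
  32:14840  33:3996  34:7161  35:1957  36:7544  37:1900  38:13240  39:9683
  40:7826  41:6591  42:13218  43:9209  44:8692  45:12786  46:2671  47:3540
  48:7030  49:3289  50:9931  51:7630  52:10677  53:161  54:2084  55:4741
  56:10749  57:11406  58:13098  59:10778  60:10646  61:7802  62:12998  63:4469
  64:2119  65:13804  66:3832  67:7782  68:5643  69:14950  70:6366  71:2831
  72:1448  73:14580  74:15012  75:6317  76:11469  77:1992  78:1374  79:10216
  80:9616  81:2228  82:11998  83:2311  84:8247  85:12892  86:3570  87:10446
  88:10417  89:11177  90:1240  91:14253  92:5197  93:10880  94:10074  95:10711
  96:5048  97:13209  98:2091  99:3507  100:6319  101:4588  102:11607  103:14659
  104:9790  105:12901  106:10688  107:398  108:1651  109:9260  110:8406  111:6624
  112:13929  113:7910  114:7016  115:5757  116:3558  117:6033  118:13659  119:7632
  120:3796  121:9776  122:136  123:4315
Giant step factor: 4176^(-124) ≡ 13899 (mod 15233).
Scan 13615·13899^i mod 15233 for i = 0, 1, …:
  i=0: 13615   i=1: 10559   i=2: 4819   i=3: 15013
  i=4: 4053   i=5: 1013   i=6: 4395   i=7: 1775
  i=8: 8498   i=9: 12253     …   i=120: 9995
  i=121: 10778
Match at i=121, j=59: x = 121·124 + 59 = 15063.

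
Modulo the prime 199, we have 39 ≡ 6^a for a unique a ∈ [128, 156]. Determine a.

133

Compute 6^128 mod 199 = 122, then multiply by 6 repeatedly:
  6^128=122  6^129=135  6^130=14  6^131=84  6^132=106
  6^133=39
Found 39 at exponent 133.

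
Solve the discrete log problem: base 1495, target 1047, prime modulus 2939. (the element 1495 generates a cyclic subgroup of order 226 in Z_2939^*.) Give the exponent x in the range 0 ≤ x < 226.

Baby-step giant-step with m = ceil(sqrt(226)) = 16.
Baby table (1495^j mod 2939 for j=0..15):
  0:1  1:1495  2:1385  3:1519  4:1997  5:2430  6:246  7:395
  8:2725  9:421  10:449  11:1163  12:1736  13:183  14:258  15:701
Giant step factor: 1495^(-16) ≡ 1290 (mod 2939).
Scan 1047·1290^i mod 2939 for i = 0, 1, …:
  i=0: 1047   i=1: 1629   i=2: 25   i=3: 2860
  i=4: 955   i=5: 509   i=6: 1213   i=7: 1222
  i=8: 1076   i=9: 832   i=10: 545   i=11: 629
  i=12: 246
Match at i=12, j=6: x = 12·16 + 6 = 198.

198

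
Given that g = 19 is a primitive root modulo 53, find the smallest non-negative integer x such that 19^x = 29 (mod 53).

42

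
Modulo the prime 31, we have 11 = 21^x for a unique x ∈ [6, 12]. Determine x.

Compute 21^6 mod 31 = 2, then multiply by 21 repeatedly:
  21^6=2  21^7=11
Found 11 at exponent 7.

7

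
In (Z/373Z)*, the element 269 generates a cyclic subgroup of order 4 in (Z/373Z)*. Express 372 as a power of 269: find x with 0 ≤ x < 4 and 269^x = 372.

2

Successive powers of 269 modulo 373:
  269^0=1  269^1=269  269^2=372
So 269^2 ≡ 372 (mod 373), giving x = 2.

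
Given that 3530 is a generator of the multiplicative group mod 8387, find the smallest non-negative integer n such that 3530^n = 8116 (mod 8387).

3383

Baby-step giant-step with m = ceil(sqrt(8386)) = 92.
Baby table (3530^j mod 8387 for j=0..91):
  0:1  1:3530  2:6205  3:5193  4:5695  5:8098  6:3044  7:1573
  8:496  9:6384  10:8038  11:919  12:6688  13:7622  14:164  15:217
  16:2793  17:4565  18:3023  19:2926  20:4383  21:6362  22:5861  23:6988
  24:1473  25:8137  26:6522  27:345  28:1735  29:2040  30:5154  31:2217
  32:939  33:1805  34:5917  35:3380  36:5086  37:5400  38:6736  39:935
  40:4459  41:6258  42:7769  43:7467  44:6556  45:2947  46:3030  47:2475
  48:5883  49:778  50:3791  51:4965  52:6007  53:2374  54:1607  55:3098
  56:7679  57:86  58:1648  59:5249  60:2087  61:3324  62:307  63:1787
  64:1086  65:721  66:3869  67:3534  68:3551  69:4852  70:1306  71:5717
  72:1888  73:5362  74:6788  75:8368  76:26  77:7910  78:1977  79:826
  80:5491  81:873  82:3661  83:7350  84:4509  85:6631  86:7700  87:7120
  88:6148  89:5271  90:4264  91:5642
Giant step factor: 3530^(-92) ≡ 7137 (mod 8387).
Scan 8116·7137^i mod 8387 for i = 0, 1, …:
  i=0: 8116   i=1: 3270   i=2: 5356   i=3: 6213
  i=4: 112   i=5: 2579   i=6: 5245   i=7: 2384
  i=8: 5772   i=9: 6207     …   i=35: 606
  i=36: 5717
Match at i=36, j=71: n = 36·92 + 71 = 3383.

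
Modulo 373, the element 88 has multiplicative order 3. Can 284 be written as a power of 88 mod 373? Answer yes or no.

yes

⟨88⟩ has order 3; its elements mod 373 are {1, 88, 284}.
284 is in this set.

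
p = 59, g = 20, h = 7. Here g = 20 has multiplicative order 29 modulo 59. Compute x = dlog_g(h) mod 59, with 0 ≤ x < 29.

24

Successive powers of 20 modulo 59:
  20^0=1  20^1=20  20^2=46  20^3=35  20^4=51  20^5=17
  20^6=45  20^7=15  20^8=5  20^9=41  20^10=53  20^11=57
  20^12=19  20^13=26  20^14=48  20^15=16  20^16=25  20^17=28
  20^18=29  20^19=49  20^20=36  20^21=12  20^22=4  20^23=21
  20^24=7
So 20^24 ≡ 7 (mod 59), giving x = 24.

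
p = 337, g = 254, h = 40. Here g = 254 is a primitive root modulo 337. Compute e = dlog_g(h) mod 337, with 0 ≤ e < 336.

Baby-step giant-step with m = ceil(sqrt(336)) = 19.
Baby table (254^j mod 337 for j=0..18):
  0:1  1:254  2:149  3:102  4:296  5:33  6:294  7:199
  8:333  9:332  10:78  11:266  12:164  13:205  14:172  15:215
  16:16  17:20  18:25
Giant step factor: 254^(-19) ≡ 89 (mod 337).
Scan 40·89^i mod 337 for i = 0, 1, …:
  i=0: 40   i=1: 190   i=2: 60   i=3: 285
  i=4: 90   i=5: 259   i=6: 135   i=7: 220
  i=8: 34   i=9: 330     …   i=13: 237
  i=14: 199
Match at i=14, j=7: e = 14·19 + 7 = 273.

273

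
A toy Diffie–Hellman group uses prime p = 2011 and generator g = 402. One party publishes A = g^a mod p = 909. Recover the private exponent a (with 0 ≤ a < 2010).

Baby-step giant-step with m = ceil(sqrt(2010)) = 45.
Baby table (402^j mod 2011 for j=0..44):
  0:1  1:402  2:724  3:1464  4:1316  5:139  6:1581  7:86
  8:385  9:1934  10:1222  11:560  12:1899  13:1229  14:1363  15:934
  16:1422  17:520  18:1907  19:423  20:1122  21:580  22:1895  23:1632
  24:478  25:1111  26:180  27:1975  28:1616  29:79  30:1593  31:888
  32:1029  33:1403  34:926  35:217  36:761  37:250  38:1961  39:10
  40:2009  41:1207  42:563  43:1094  44:1390
Giant step factor: 402^(-45) ≡ 557 (mod 2011).
Scan 909·557^i mod 2011 for i = 0, 1, …:
  i=0: 909   i=1: 1552   i=2: 1745   i=3: 652
  i=4: 1184   i=5: 1891   i=6: 1534   i=7: 1774
  i=8: 717   i=9: 1191     …   i=17: 143
  i=18: 1222
Match at i=18, j=10: a = 18·45 + 10 = 820.

820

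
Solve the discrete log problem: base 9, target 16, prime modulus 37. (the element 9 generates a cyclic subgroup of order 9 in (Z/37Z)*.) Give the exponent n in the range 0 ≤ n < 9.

Successive powers of 9 modulo 37:
  9^0=1  9^1=9  9^2=7  9^3=26  9^4=12  9^5=34
  9^6=10  9^7=16
So 9^7 ≡ 16 (mod 37), giving n = 7.

7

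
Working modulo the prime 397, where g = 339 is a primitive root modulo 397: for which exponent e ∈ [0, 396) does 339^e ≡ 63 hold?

297

Baby-step giant-step with m = ceil(sqrt(396)) = 20.
Baby table (339^j mod 397 for j=0..19):
  0:1  1:339  2:188  3:212  4:11  5:156  6:83  7:347
  8:121  9:128  10:119  11:244  12:140  13:217  14:118  15:302
  16:349  17:5  18:107  19:146
Giant step factor: 339^(-20) ≡ 100 (mod 397).
Scan 63·100^i mod 397 for i = 0, 1, …:
  i=0: 63   i=1: 345   i=2: 358   i=3: 70
  i=4: 251   i=5: 89   i=6: 166   i=7: 323
  i=8: 143   i=9: 8     …   i=13: 139
  i=14: 5
Match at i=14, j=17: e = 14·20 + 17 = 297.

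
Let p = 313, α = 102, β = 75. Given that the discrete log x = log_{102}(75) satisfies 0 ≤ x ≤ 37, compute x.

2

Compute 102^0 mod 313 = 1, then multiply by 102 repeatedly:
  102^0=1  102^1=102  102^2=75
Found 75 at exponent 2.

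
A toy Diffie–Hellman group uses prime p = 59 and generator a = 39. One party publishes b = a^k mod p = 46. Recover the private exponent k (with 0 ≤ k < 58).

2

Baby-step giant-step with m = ceil(sqrt(58)) = 8.
Baby table (39^j mod 59 for j=0..7):
  0:1  1:39  2:46  3:24  4:51  5:42  6:45  7:44
Giant step factor: 39^(-8) ≡ 12 (mod 59).
Scan 46·12^i mod 59 for i = 0, 1, …:
  i=0: 46
Match at i=0, j=2: k = 0·8 + 2 = 2.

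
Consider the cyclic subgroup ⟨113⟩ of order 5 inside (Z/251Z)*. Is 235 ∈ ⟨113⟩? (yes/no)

no

235 ∈ ⟨113⟩ iff 235^5 ≡ 1 (mod 251), since |⟨113⟩| = 5.
235^5 mod 251 = 102.
Since 102 ≠ 1, 235 does not lie in the subgroup.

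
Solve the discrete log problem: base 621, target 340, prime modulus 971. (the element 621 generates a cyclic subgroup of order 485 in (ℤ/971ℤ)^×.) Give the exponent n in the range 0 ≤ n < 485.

241

Baby-step giant-step with m = ceil(sqrt(485)) = 23.
Baby table (621^j mod 971 for j=0..22):
  0:1  1:621  2:154  3:476  4:412  5:479  6:333  7:941
  8:790  9:235  10:285  11:263  12:195  13:691  14:900  15:575
  16:718  17:189  18:849  19:947  20:632  21:188  22:228
Giant step factor: 621^(-23) ≡ 60 (mod 971).
Scan 340·60^i mod 971 for i = 0, 1, …:
  i=0: 340   i=1: 9   i=2: 540   i=3: 357
  i=4: 58   i=5: 567   i=6: 35   i=7: 158
  i=8: 741   i=9: 765   i=10: 263
Match at i=10, j=11: n = 10·23 + 11 = 241.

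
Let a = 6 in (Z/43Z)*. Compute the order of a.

The order of 6 must divide p − 1 = 42 = 2 · 3 · 7.
Divisors: 1, 2, 3, 6, 7, 14, 21, 42.
Check each in increasing order: 6^1 ≡ 6;  6^2 ≡ 36;  6^3 ≡ 1.
Smallest exponent giving 1 is 3.

3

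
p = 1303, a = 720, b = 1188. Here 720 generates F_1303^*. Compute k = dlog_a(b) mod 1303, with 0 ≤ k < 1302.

Baby-step giant-step with m = ceil(sqrt(1302)) = 37.
Baby table (720^j mod 1303 for j=0..36):
  0:1  1:720  2:1109  3:1044  4:1152  5:732  6:628  7:19
  8:650  9:223  10:291  11:1040  12:878  13:205  14:361  15:623
  16:328  17:317  18:215  19:1046  20:1289  21:344  22:110  23:1020
  24:811  25:176  26:329  27:1037  28:21  29:787  30:1138  31:1076
  32:738  33:1039  34:158  35:399  36:620
Giant step factor: 720^(-37) ≡ 1069 (mod 1303).
Scan 1188·1069^i mod 1303 for i = 0, 1, …:
  i=0: 1188   i=1: 850   i=2: 459   i=3: 743
  i=4: 740   i=5: 139   i=6: 49   i=7: 261
  i=8: 167   i=9: 12     …   i=13: 376
  i=14: 620
Match at i=14, j=36: k = 14·37 + 36 = 554.

554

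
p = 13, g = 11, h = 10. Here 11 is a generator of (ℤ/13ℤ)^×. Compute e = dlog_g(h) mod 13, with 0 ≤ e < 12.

Successive powers of 11 modulo 13:
  11^0=1  11^1=11  11^2=4  11^3=5  11^4=3  11^5=7
  11^6=12  11^7=2  11^8=9  11^9=8  11^10=10
So 11^10 ≡ 10 (mod 13), giving e = 10.

10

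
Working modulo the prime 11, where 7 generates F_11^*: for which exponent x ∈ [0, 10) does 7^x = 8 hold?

9

Successive powers of 7 modulo 11:
  7^0=1  7^1=7  7^2=5  7^3=2  7^4=3  7^5=10
  7^6=4  7^7=6  7^8=9  7^9=8
So 7^9 ≡ 8 (mod 11), giving x = 9.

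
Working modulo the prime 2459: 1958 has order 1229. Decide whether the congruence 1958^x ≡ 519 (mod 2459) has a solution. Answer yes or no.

yes

519 ∈ ⟨1958⟩ iff 519^1229 ≡ 1 (mod 2459), since |⟨1958⟩| = 1229.
519^1229 mod 2459 = 1.
Since 1 = 1, 519 lies in the subgroup.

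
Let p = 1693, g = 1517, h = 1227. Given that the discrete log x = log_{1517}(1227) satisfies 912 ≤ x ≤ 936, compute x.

927

Compute 1517^912 mod 1693 = 461, then multiply by 1517 repeatedly:
  1517^912=461  1517^913=128  1517^914=1174  1517^915=1615  1517^916=184
  1517^917=1476  1517^918=946  1517^919=1111  1517^920=852  1517^921=725
  1517^922=1068  1517^923=1648  1517^924=1148  1517^925=1112  1517^926=676
  1517^927=1227
Found 1227 at exponent 927.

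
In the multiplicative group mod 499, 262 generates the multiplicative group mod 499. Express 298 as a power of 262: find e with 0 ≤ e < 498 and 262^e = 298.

24

Baby-step giant-step with m = ceil(sqrt(498)) = 23.
Baby table (262^j mod 499 for j=0..22):
  0:1  1:262  2:281  3:269  4:119  5:240  6:6  7:75
  8:189  9:117  10:215  11:442  12:36  13:450  14:136  15:203
  16:292  17:157  18:216  19:205  20:317  21:220  22:255
Giant step factor: 262^(-23) ≡ 98 (mod 499).
Scan 298·98^i mod 499 for i = 0, 1, …:
  i=0: 298   i=1: 262
Match at i=1, j=1: e = 1·23 + 1 = 24.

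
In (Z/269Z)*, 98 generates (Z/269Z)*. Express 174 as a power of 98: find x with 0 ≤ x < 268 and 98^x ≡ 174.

Baby-step giant-step with m = ceil(sqrt(268)) = 17.
Baby table (98^j mod 269 for j=0..16):
  0:1  1:98  2:189  3:230  4:213  5:161  6:176  7:32
  8:177  9:130  10:97  11:91  12:41  13:252  14:217  15:15
  16:125
Giant step factor: 98^(-17) ≡ 141 (mod 269).
Scan 174·141^i mod 269 for i = 0, 1, …:
  i=0: 174   i=1: 55   i=2: 223   i=3: 239
  i=4: 74   i=5: 212   i=6: 33   i=7: 80
  i=8: 251   i=9: 152     …   i=14: 145
  i=15: 1
Match at i=15, j=0: x = 15·17 + 0 = 255.

255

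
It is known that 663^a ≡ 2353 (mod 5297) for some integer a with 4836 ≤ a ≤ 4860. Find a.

4857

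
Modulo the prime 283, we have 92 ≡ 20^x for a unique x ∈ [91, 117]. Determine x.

98

Compute 20^91 mod 283 = 224, then multiply by 20 repeatedly:
  20^91=224  20^92=235  20^93=172  20^94=44  20^95=31
  20^96=54  20^97=231  20^98=92
Found 92 at exponent 98.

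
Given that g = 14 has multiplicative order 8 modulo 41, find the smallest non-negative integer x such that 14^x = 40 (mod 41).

4

Successive powers of 14 modulo 41:
  14^0=1  14^1=14  14^2=32  14^3=38  14^4=40
So 14^4 ≡ 40 (mod 41), giving x = 4.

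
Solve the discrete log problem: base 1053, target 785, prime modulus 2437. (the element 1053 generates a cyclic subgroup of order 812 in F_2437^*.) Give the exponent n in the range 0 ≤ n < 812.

699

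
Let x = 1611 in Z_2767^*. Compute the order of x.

922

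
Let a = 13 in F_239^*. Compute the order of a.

238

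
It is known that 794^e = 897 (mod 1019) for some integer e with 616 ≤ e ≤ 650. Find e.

643

Compute 794^616 mod 1019 = 917, then multiply by 794 repeatedly:
  794^616=917  794^617=532  794^618=542  794^619=330  794^620=137
  794^621=764  794^622=311  794^623=336  794^624=825  794^625=852
  794^626=891  794^627=268  794^628=840  794^629=534  794^630=92
  794^631=699  794^632=670  794^633=62  794^634=316  794^635=230
  794^636=219  794^637=656  794^638=155  794^639=790  794^640=575
  794^641=38  794^642=621  794^643=897
Found 897 at exponent 643.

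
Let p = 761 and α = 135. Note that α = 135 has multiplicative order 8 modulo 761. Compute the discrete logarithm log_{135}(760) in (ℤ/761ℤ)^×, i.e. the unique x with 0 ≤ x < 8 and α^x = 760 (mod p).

Successive powers of 135 modulo 761:
  135^0=1  135^1=135  135^2=722  135^3=62  135^4=760
So 135^4 ≡ 760 (mod 761), giving x = 4.

4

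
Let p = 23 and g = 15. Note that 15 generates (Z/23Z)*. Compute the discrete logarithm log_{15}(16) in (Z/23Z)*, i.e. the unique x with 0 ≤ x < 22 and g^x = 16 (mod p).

16

Successive powers of 15 modulo 23:
  15^0=1  15^1=15  15^2=18  15^3=17  15^4=2  15^5=7
  15^6=13  15^7=11  15^8=4  15^9=14  15^10=3  15^11=22
  15^12=8  15^13=5  15^14=6  15^15=21  15^16=16
So 15^16 ≡ 16 (mod 23), giving x = 16.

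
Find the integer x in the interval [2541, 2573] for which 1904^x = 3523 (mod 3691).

Compute 1904^2541 mod 3691 = 1640, then multiply by 1904 repeatedly:
  1904^2541=1640  1904^2542=3665  1904^2543=2170  1904^2544=1451  1904^2545=1836
  1904^2546=367  1904^2547=1169  1904^2548=103  1904^2549=489  1904^2550=924
  1904^2551=2380  1904^2552=2663  1904^2553=2609  1904^2554=3141  1904^2555=1044
  1904^2556=2018  1904^2557=3632  1904^2558=2085  1904^2559=2015  1904^2560=1611
  1904^2561=123  1904^2562=1659  1904^2563=2931  1904^2564=3523
Found 3523 at exponent 2564.

2564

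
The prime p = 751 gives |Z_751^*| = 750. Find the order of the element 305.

125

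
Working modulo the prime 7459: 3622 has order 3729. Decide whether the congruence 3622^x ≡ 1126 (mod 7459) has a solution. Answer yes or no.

no

1126 ∈ ⟨3622⟩ iff 1126^3729 ≡ 1 (mod 7459), since |⟨3622⟩| = 3729.
1126^3729 mod 7459 = 7458.
Since 7458 ≠ 1, 1126 does not lie in the subgroup.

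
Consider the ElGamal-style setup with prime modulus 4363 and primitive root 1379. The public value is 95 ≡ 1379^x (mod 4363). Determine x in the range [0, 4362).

Baby-step giant-step with m = ceil(sqrt(4362)) = 67.
Baby table (1379^j mod 4363 for j=0..66):
  0:1  1:1379  2:3736  3:3604  4:459  5:326  6:165  7:659
  8:1257  9:1292  10:1564  11:1434  12:1047  13:4023  14:2344  15:3756
  16:643  17:1008  18:2598  19:619  20:2816  21:194  22:1383  23:526
  24:1096  25:1786  26:2162  27:1469  28:1319  29:3893  30:1957  31:2369
  32:3327  33:2420  34:3848  35:984  36:43  37:2578  38:3580  39:2267
  40:2285  41:929  42:2732  43:2159  44:1695  45:3200  46:1807  47:580
  48:1391  49:2832  50:443  51:77  52:1471  53:4077  54:2639  55:439
  56:3287  57:3979  58:2750  59:803  60:3498  61:2627  62:1343  63:2085
  64:4361  65:1605  66:1254
Giant step factor: 1379^(-67) ≡ 3929 (mod 4363).
Scan 95·3929^i mod 4363 for i = 0, 1, …:
  i=0: 95   i=1: 2400   i=2: 1157   i=3: 3970
  i=4: 405   i=5: 3113   i=6: 1488   i=7: 4295
  i=8: 3334   i=9: 1560     …   i=58: 3711
  i=59: 3736
Match at i=59, j=2: x = 59·67 + 2 = 3955.

3955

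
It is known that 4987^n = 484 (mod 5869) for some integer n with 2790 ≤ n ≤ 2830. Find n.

Compute 4987^2790 mod 5869 = 1843, then multiply by 4987 repeatedly:
  4987^2790=1843  4987^2791=187  4987^2792=5267  4987^2793=2754  4987^2794=738
  4987^2795=543  4987^2796=2332  4987^2797=3195  4987^2798=4999  4987^2799=4370
  4987^2800=1593  4987^2801=3534  4987^2802=5320  4987^2803=2960  4987^2804=985
  4987^2805=5711  4987^2806=4369  4987^2807=2475  4987^2808=318  4987^2809=1236
  4987^2810=1482  4987^2811=1663  4987^2812=484
Found 484 at exponent 2812.

2812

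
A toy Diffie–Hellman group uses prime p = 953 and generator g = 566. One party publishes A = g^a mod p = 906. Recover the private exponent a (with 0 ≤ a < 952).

Baby-step giant-step with m = ceil(sqrt(952)) = 31.
Baby table (566^j mod 953 for j=0..30):
  0:1  1:566  2:148  3:857  4:938  5:87  6:639  7:487
  8:225  9:601  10:898  11:319  12:437  13:515  14:825  15:933
  16:116  17:852  18:14  19:300  20:166  21:562  22:743  23:265
  24:369  25:147  26:291  27:790  28:183  29:654  30:400
Giant step factor: 566^(-31) ≡ 122 (mod 953).
Scan 906·122^i mod 953 for i = 0, 1, …:
  i=0: 906   i=1: 937   i=2: 907   i=3: 106
  i=4: 543   i=5: 489   i=6: 572   i=7: 215
  i=8: 499   i=9: 839     …   i=24: 152
  i=25: 437
Match at i=25, j=12: a = 25·31 + 12 = 787.

787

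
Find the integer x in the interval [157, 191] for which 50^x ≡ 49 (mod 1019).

Compute 50^157 mod 1019 = 63, then multiply by 50 repeatedly:
  50^157=63  50^158=93  50^159=574  50^160=168  50^161=248
  50^162=172  50^163=448  50^164=1001  50^165=119  50^166=855
  50^167=971  50^168=657  50^169=242  50^170=891  50^171=733
  50^172=985  50^173=338  50^174=596  50^175=249  50^176=222
  50^177=910  50^178=664  50^179=592  50^180=49
Found 49 at exponent 180.

180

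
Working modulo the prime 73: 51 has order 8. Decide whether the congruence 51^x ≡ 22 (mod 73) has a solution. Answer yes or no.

yes

⟨51⟩ has order 8; its elements mod 73 are {1, 10, 22, 27, 46, 51, 63, 72}.
22 is in this set.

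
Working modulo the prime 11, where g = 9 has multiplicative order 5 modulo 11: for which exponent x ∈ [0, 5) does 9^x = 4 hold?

Successive powers of 9 modulo 11:
  9^0=1  9^1=9  9^2=4
So 9^2 ≡ 4 (mod 11), giving x = 2.

2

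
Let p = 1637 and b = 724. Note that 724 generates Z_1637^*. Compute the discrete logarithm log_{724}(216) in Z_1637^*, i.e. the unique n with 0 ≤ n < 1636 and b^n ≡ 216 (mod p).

Baby-step giant-step with m = ceil(sqrt(1636)) = 41.
Baby table (724^j mod 1637 for j=0..40):
  0:1  1:724  2:336  3:988  4:1580  5:1294  6:492  7:979
  8:1612  9:1544  10:1422  11:1492  12:1425  13:390  14:796  15:80
  16:625  17:688  18:464  19:351  20:389  21:72  22:1381  23:1274
  24:745  25:807  26:1496  27:1047  28:97  29:1474  30:1489  31:890
  32:1019  33:1106  34:251  35:17  36:849  37:801  38:426  39:668
  40:717
Giant step factor: 724^(-41) ≡ 1070 (mod 1637).
Scan 216·1070^i mod 1637 for i = 0, 1, …:
  i=0: 216   i=1: 303   i=2: 84   i=3: 1482
  i=4: 1124   i=5: 1122   i=6: 619   i=7: 982
  i=8: 1423   i=9: 200     …   i=35: 730
  i=36: 251
Match at i=36, j=34: n = 36·41 + 34 = 1510.

1510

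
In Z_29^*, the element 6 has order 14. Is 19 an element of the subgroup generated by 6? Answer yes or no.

19 ∈ ⟨6⟩ iff 19^14 ≡ 1 (mod 29), since |⟨6⟩| = 14.
19^14 mod 29 = 28.
Since 28 ≠ 1, 19 does not lie in the subgroup.

no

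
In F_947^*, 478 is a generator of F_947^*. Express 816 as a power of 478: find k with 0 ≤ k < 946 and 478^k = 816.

Baby-step giant-step with m = ceil(sqrt(946)) = 31.
Baby table (478^j mod 947 for j=0..30):
  0:1  1:478  2:257  3:683  4:706  5:336  6:565  7:175
  8:314  9:466  10:203  11:440  12:86  13:387  14:321  15:24
  16:108  17:486  18:293  19:845  20:488  21:302  22:412  23:907
  24:767  25:137  26:143  27:170  28:765  29:128  30:576
Giant step factor: 478^(-31) ≡ 715 (mod 947).
Scan 816·715^i mod 947 for i = 0, 1, …:
  i=0: 816   i=1: 88   i=2: 418   i=3: 565
Match at i=3, j=6: k = 3·31 + 6 = 99.

99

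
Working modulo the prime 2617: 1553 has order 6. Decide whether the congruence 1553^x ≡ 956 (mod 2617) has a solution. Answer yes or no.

956 ∈ ⟨1553⟩ iff 956^6 ≡ 1 (mod 2617), since |⟨1553⟩| = 6.
956^6 mod 2617 = 1350.
Since 1350 ≠ 1, 956 does not lie in the subgroup.

no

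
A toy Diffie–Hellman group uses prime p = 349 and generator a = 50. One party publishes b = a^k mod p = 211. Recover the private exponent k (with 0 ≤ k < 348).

Baby-step giant-step with m = ceil(sqrt(348)) = 19.
Baby table (50^j mod 349 for j=0..18):
  0:1  1:50  2:57  3:58  4:108  5:165  6:223  7:331
  8:147  9:21  10:3  11:150  12:171  13:174  14:324  15:146
  16:320  17:295  18:92
Giant step factor: 50^(-19) ≡ 277 (mod 349).
Scan 211·277^i mod 349 for i = 0, 1, …:
  i=0: 211   i=1: 164   i=2: 58
Match at i=2, j=3: k = 2·19 + 3 = 41.

41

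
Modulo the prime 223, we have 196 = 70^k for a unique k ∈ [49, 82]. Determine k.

54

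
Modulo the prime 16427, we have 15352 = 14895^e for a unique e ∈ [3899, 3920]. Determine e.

Compute 14895^3899 mod 16427 = 8502, then multiply by 14895 repeatedly:
  14895^3899=8502  14895^3900=1547  14895^3901=11911  14895^3902=2745  14895^3903=16399
  14895^3904=10042  14895^3905=7755  14895^3906=12488  14895^3907=5839  14895^3908=7367
  14895^3909=15532  14895^3910=7699  14895^3911=16145  14895^3912=4922  14895^3913=15916
  14895^3914=10783  14895^3915=6006  14895^3916=14355  14895^3917=3893  14895^3918=15352
Found 15352 at exponent 3918.

3918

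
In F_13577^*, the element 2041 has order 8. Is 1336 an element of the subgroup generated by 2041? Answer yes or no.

1336 ∈ ⟨2041⟩ iff 1336^8 ≡ 1 (mod 13577), since |⟨2041⟩| = 8.
1336^8 mod 13577 = 1562.
Since 1562 ≠ 1, 1336 does not lie in the subgroup.

no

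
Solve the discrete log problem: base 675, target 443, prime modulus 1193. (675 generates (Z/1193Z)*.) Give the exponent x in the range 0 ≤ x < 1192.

10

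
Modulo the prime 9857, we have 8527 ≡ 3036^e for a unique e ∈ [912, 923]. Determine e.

914

Compute 3036^912 mod 9857 = 8546, then multiply by 3036 repeatedly:
  3036^912=8546  3036^913=2032  3036^914=8527
Found 8527 at exponent 914.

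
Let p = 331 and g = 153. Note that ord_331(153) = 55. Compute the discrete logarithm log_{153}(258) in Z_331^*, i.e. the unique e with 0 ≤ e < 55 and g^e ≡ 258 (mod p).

Baby-step giant-step with m = ceil(sqrt(55)) = 8.
Baby table (153^j mod 331 for j=0..7):
  0:1  1:153  2:239  3:157  4:189  5:120  6:155  7:214
Giant step factor: 153^(-8) ≡ 49 (mod 331).
Scan 258·49^i mod 331 for i = 0, 1, …:
  i=0: 258   i=1: 64   i=2: 157
Match at i=2, j=3: e = 2·8 + 3 = 19.

19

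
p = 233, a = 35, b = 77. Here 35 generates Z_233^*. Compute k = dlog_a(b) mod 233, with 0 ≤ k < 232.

Baby-step giant-step with m = ceil(sqrt(232)) = 16.
Baby table (35^j mod 233 for j=0..15):
  0:1  1:35  2:60  3:3  4:105  5:180  6:9  7:82
  8:74  9:27  10:13  11:222  12:81  13:39  14:200  15:10
Giant step factor: 35^(-16) ≡ 2 (mod 233).
Scan 77·2^i mod 233 for i = 0, 1, …:
  i=0: 77   i=1: 154   i=2: 75   i=3: 150
  i=4: 67   i=5: 134   i=6: 35
Match at i=6, j=1: k = 6·16 + 1 = 97.

97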